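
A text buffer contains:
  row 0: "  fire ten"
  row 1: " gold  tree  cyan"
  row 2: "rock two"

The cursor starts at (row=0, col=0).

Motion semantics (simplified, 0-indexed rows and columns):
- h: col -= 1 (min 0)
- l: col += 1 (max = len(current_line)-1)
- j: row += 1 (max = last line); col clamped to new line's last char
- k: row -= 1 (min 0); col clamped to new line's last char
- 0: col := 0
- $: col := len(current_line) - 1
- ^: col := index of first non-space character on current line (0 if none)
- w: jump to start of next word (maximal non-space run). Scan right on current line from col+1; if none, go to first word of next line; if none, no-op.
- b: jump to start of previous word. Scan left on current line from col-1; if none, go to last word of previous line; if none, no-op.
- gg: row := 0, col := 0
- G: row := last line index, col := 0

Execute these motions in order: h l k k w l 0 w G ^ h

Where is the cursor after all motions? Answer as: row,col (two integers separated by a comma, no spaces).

Answer: 2,0

Derivation:
After 1 (h): row=0 col=0 char='_'
After 2 (l): row=0 col=1 char='_'
After 3 (k): row=0 col=1 char='_'
After 4 (k): row=0 col=1 char='_'
After 5 (w): row=0 col=2 char='f'
After 6 (l): row=0 col=3 char='i'
After 7 (0): row=0 col=0 char='_'
After 8 (w): row=0 col=2 char='f'
After 9 (G): row=2 col=0 char='r'
After 10 (^): row=2 col=0 char='r'
After 11 (h): row=2 col=0 char='r'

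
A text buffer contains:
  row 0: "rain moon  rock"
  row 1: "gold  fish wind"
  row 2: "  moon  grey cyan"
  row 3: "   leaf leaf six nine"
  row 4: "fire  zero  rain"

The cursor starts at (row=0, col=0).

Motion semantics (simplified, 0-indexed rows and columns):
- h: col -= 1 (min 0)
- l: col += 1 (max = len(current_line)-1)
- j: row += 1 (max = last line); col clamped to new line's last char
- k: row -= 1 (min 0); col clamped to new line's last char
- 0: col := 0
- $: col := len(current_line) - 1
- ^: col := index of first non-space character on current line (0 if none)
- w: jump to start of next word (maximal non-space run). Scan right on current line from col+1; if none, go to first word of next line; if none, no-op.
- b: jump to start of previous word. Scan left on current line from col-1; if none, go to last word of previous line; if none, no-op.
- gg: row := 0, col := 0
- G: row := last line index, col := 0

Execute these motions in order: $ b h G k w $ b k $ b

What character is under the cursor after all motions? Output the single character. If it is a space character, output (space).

After 1 ($): row=0 col=14 char='k'
After 2 (b): row=0 col=11 char='r'
After 3 (h): row=0 col=10 char='_'
After 4 (G): row=4 col=0 char='f'
After 5 (k): row=3 col=0 char='_'
After 6 (w): row=3 col=3 char='l'
After 7 ($): row=3 col=20 char='e'
After 8 (b): row=3 col=17 char='n'
After 9 (k): row=2 col=16 char='n'
After 10 ($): row=2 col=16 char='n'
After 11 (b): row=2 col=13 char='c'

Answer: c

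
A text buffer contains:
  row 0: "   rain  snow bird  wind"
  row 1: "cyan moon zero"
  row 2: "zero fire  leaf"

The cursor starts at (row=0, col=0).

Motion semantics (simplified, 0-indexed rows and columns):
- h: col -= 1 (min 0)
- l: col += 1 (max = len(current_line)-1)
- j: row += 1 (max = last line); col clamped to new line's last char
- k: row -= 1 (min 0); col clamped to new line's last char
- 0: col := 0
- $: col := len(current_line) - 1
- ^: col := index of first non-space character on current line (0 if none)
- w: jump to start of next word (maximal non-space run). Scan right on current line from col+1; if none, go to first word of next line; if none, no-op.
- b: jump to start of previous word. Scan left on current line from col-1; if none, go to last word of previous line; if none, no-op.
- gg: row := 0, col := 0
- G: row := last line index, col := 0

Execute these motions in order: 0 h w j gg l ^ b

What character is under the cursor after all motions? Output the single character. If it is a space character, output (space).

After 1 (0): row=0 col=0 char='_'
After 2 (h): row=0 col=0 char='_'
After 3 (w): row=0 col=3 char='r'
After 4 (j): row=1 col=3 char='n'
After 5 (gg): row=0 col=0 char='_'
After 6 (l): row=0 col=1 char='_'
After 7 (^): row=0 col=3 char='r'
After 8 (b): row=0 col=3 char='r'

Answer: r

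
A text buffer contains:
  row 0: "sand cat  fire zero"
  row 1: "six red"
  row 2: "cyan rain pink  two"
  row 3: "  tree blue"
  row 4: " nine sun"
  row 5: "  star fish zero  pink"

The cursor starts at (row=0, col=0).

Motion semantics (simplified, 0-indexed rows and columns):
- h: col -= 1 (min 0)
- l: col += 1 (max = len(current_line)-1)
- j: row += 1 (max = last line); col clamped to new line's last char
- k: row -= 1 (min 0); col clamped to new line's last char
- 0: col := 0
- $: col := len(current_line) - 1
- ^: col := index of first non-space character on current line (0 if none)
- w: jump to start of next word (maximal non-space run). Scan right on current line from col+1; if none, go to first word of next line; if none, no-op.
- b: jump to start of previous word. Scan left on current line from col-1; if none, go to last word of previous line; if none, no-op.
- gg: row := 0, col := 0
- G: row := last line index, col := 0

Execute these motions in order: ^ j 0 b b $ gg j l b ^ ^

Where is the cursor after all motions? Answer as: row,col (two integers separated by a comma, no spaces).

After 1 (^): row=0 col=0 char='s'
After 2 (j): row=1 col=0 char='s'
After 3 (0): row=1 col=0 char='s'
After 4 (b): row=0 col=15 char='z'
After 5 (b): row=0 col=10 char='f'
After 6 ($): row=0 col=18 char='o'
After 7 (gg): row=0 col=0 char='s'
After 8 (j): row=1 col=0 char='s'
After 9 (l): row=1 col=1 char='i'
After 10 (b): row=1 col=0 char='s'
After 11 (^): row=1 col=0 char='s'
After 12 (^): row=1 col=0 char='s'

Answer: 1,0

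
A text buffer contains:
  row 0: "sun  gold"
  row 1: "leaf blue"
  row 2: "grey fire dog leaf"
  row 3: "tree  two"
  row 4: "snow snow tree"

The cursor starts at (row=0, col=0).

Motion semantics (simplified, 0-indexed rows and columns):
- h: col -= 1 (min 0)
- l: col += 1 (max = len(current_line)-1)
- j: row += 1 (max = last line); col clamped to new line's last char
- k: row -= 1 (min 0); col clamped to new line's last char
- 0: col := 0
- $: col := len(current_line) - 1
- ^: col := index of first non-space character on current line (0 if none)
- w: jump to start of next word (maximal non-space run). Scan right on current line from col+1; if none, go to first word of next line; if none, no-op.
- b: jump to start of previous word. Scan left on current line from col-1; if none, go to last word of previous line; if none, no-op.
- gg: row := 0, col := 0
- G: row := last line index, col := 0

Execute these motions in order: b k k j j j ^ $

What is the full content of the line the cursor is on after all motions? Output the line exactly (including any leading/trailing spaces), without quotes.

After 1 (b): row=0 col=0 char='s'
After 2 (k): row=0 col=0 char='s'
After 3 (k): row=0 col=0 char='s'
After 4 (j): row=1 col=0 char='l'
After 5 (j): row=2 col=0 char='g'
After 6 (j): row=3 col=0 char='t'
After 7 (^): row=3 col=0 char='t'
After 8 ($): row=3 col=8 char='o'

Answer: tree  two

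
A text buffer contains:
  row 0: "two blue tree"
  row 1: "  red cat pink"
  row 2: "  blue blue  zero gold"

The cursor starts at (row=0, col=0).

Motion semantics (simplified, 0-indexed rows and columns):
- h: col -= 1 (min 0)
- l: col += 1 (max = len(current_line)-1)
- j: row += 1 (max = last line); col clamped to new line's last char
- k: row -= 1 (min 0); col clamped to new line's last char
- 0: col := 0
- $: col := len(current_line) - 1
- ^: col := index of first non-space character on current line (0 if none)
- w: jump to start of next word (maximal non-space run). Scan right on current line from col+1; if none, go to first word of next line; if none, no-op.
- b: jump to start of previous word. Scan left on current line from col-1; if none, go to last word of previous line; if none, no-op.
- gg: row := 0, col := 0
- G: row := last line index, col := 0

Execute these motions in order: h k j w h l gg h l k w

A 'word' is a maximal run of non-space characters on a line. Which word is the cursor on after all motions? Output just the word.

Answer: blue

Derivation:
After 1 (h): row=0 col=0 char='t'
After 2 (k): row=0 col=0 char='t'
After 3 (j): row=1 col=0 char='_'
After 4 (w): row=1 col=2 char='r'
After 5 (h): row=1 col=1 char='_'
After 6 (l): row=1 col=2 char='r'
After 7 (gg): row=0 col=0 char='t'
After 8 (h): row=0 col=0 char='t'
After 9 (l): row=0 col=1 char='w'
After 10 (k): row=0 col=1 char='w'
After 11 (w): row=0 col=4 char='b'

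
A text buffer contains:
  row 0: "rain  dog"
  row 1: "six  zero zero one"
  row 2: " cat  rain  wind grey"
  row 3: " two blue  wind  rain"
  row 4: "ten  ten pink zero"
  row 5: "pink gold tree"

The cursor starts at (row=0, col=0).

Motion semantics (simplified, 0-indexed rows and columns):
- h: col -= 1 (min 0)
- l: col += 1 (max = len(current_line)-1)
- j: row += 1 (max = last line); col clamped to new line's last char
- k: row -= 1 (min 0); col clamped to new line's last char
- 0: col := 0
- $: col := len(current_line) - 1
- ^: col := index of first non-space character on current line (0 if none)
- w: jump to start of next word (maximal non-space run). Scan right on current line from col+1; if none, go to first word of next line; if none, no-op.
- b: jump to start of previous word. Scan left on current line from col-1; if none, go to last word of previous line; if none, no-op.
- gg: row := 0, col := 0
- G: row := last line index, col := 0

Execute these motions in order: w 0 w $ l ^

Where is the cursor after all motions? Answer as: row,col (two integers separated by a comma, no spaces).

After 1 (w): row=0 col=6 char='d'
After 2 (0): row=0 col=0 char='r'
After 3 (w): row=0 col=6 char='d'
After 4 ($): row=0 col=8 char='g'
After 5 (l): row=0 col=8 char='g'
After 6 (^): row=0 col=0 char='r'

Answer: 0,0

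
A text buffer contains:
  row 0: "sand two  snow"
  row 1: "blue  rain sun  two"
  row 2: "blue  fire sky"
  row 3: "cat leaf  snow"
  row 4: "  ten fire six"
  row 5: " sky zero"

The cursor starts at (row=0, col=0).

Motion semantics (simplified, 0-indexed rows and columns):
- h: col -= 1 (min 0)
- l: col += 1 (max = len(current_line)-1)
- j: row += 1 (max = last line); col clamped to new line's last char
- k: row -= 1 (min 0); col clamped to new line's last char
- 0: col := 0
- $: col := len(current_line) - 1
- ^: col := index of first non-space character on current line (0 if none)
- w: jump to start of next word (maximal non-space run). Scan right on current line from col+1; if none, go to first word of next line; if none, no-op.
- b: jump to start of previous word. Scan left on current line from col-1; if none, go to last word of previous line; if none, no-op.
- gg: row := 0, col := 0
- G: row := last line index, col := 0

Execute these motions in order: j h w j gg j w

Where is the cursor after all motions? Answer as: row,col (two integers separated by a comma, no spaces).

After 1 (j): row=1 col=0 char='b'
After 2 (h): row=1 col=0 char='b'
After 3 (w): row=1 col=6 char='r'
After 4 (j): row=2 col=6 char='f'
After 5 (gg): row=0 col=0 char='s'
After 6 (j): row=1 col=0 char='b'
After 7 (w): row=1 col=6 char='r'

Answer: 1,6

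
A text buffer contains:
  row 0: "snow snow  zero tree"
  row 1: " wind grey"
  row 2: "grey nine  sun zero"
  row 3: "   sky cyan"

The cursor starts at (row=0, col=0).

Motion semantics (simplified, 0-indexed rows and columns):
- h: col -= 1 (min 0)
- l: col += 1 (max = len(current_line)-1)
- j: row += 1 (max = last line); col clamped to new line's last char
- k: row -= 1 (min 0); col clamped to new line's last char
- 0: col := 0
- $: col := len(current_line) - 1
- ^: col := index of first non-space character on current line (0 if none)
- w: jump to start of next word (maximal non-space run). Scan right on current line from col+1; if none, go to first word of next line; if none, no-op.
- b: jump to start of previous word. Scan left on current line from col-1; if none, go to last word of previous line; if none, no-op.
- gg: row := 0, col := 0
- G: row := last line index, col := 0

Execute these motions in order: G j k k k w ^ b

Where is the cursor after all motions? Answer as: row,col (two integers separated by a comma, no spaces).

Answer: 0,0

Derivation:
After 1 (G): row=3 col=0 char='_'
After 2 (j): row=3 col=0 char='_'
After 3 (k): row=2 col=0 char='g'
After 4 (k): row=1 col=0 char='_'
After 5 (k): row=0 col=0 char='s'
After 6 (w): row=0 col=5 char='s'
After 7 (^): row=0 col=0 char='s'
After 8 (b): row=0 col=0 char='s'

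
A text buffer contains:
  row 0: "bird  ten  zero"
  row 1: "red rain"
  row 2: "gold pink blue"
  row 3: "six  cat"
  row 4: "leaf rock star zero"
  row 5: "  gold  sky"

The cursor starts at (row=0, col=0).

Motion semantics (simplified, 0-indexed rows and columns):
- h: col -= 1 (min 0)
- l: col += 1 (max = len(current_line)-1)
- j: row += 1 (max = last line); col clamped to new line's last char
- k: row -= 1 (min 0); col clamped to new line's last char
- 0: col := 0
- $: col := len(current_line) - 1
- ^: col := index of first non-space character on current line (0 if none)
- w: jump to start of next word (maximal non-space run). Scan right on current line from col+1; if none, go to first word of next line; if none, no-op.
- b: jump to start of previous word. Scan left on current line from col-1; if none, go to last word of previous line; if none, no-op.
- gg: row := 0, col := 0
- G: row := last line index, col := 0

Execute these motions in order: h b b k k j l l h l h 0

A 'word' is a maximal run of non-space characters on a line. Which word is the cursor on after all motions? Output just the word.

Answer: red

Derivation:
After 1 (h): row=0 col=0 char='b'
After 2 (b): row=0 col=0 char='b'
After 3 (b): row=0 col=0 char='b'
After 4 (k): row=0 col=0 char='b'
After 5 (k): row=0 col=0 char='b'
After 6 (j): row=1 col=0 char='r'
After 7 (l): row=1 col=1 char='e'
After 8 (l): row=1 col=2 char='d'
After 9 (h): row=1 col=1 char='e'
After 10 (l): row=1 col=2 char='d'
After 11 (h): row=1 col=1 char='e'
After 12 (0): row=1 col=0 char='r'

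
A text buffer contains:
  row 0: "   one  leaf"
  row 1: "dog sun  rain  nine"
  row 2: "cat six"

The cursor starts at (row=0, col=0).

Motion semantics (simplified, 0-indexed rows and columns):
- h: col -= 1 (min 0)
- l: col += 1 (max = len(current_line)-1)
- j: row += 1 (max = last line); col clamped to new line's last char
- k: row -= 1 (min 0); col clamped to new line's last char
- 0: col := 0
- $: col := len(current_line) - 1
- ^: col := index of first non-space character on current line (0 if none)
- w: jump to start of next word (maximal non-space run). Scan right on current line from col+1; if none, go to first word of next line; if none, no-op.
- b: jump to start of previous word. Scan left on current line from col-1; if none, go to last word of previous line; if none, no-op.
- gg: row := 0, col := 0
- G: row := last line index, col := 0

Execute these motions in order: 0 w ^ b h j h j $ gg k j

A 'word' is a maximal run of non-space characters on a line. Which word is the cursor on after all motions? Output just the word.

Answer: dog

Derivation:
After 1 (0): row=0 col=0 char='_'
After 2 (w): row=0 col=3 char='o'
After 3 (^): row=0 col=3 char='o'
After 4 (b): row=0 col=3 char='o'
After 5 (h): row=0 col=2 char='_'
After 6 (j): row=1 col=2 char='g'
After 7 (h): row=1 col=1 char='o'
After 8 (j): row=2 col=1 char='a'
After 9 ($): row=2 col=6 char='x'
After 10 (gg): row=0 col=0 char='_'
After 11 (k): row=0 col=0 char='_'
After 12 (j): row=1 col=0 char='d'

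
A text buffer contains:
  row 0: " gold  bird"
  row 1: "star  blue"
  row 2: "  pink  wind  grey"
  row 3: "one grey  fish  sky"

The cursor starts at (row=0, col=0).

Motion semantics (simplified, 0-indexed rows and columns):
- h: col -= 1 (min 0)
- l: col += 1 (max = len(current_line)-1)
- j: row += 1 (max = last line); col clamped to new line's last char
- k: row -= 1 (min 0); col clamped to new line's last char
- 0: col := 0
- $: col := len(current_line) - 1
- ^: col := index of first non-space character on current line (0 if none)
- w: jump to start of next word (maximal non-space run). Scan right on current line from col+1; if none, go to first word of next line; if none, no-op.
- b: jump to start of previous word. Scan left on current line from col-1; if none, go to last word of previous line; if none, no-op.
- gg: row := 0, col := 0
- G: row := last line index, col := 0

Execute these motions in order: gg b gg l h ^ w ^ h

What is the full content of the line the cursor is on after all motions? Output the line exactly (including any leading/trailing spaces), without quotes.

After 1 (gg): row=0 col=0 char='_'
After 2 (b): row=0 col=0 char='_'
After 3 (gg): row=0 col=0 char='_'
After 4 (l): row=0 col=1 char='g'
After 5 (h): row=0 col=0 char='_'
After 6 (^): row=0 col=1 char='g'
After 7 (w): row=0 col=7 char='b'
After 8 (^): row=0 col=1 char='g'
After 9 (h): row=0 col=0 char='_'

Answer:  gold  bird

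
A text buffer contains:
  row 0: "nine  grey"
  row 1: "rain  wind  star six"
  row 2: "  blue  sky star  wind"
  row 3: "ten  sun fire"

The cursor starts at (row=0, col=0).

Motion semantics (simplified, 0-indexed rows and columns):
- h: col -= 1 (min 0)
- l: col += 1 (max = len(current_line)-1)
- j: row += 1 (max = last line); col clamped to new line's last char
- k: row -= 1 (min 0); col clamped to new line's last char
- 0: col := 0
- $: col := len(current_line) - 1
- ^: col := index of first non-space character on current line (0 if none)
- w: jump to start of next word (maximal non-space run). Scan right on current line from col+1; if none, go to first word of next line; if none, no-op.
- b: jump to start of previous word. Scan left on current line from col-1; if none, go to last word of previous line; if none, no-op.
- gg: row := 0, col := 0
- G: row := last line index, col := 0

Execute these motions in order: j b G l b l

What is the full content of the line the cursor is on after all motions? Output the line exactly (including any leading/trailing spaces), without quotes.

After 1 (j): row=1 col=0 char='r'
After 2 (b): row=0 col=6 char='g'
After 3 (G): row=3 col=0 char='t'
After 4 (l): row=3 col=1 char='e'
After 5 (b): row=3 col=0 char='t'
After 6 (l): row=3 col=1 char='e'

Answer: ten  sun fire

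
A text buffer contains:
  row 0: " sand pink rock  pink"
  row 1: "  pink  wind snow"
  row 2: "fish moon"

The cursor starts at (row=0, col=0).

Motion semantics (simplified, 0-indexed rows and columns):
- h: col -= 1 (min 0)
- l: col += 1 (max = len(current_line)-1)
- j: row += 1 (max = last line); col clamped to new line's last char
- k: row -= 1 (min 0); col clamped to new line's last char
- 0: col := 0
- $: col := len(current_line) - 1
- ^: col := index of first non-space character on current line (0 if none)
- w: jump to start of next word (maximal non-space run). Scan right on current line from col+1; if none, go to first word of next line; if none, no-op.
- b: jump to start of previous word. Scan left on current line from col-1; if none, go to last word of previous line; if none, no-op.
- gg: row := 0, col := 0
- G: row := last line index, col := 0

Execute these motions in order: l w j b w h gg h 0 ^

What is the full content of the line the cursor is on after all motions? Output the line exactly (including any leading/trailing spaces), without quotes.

After 1 (l): row=0 col=1 char='s'
After 2 (w): row=0 col=6 char='p'
After 3 (j): row=1 col=6 char='_'
After 4 (b): row=1 col=2 char='p'
After 5 (w): row=1 col=8 char='w'
After 6 (h): row=1 col=7 char='_'
After 7 (gg): row=0 col=0 char='_'
After 8 (h): row=0 col=0 char='_'
After 9 (0): row=0 col=0 char='_'
After 10 (^): row=0 col=1 char='s'

Answer:  sand pink rock  pink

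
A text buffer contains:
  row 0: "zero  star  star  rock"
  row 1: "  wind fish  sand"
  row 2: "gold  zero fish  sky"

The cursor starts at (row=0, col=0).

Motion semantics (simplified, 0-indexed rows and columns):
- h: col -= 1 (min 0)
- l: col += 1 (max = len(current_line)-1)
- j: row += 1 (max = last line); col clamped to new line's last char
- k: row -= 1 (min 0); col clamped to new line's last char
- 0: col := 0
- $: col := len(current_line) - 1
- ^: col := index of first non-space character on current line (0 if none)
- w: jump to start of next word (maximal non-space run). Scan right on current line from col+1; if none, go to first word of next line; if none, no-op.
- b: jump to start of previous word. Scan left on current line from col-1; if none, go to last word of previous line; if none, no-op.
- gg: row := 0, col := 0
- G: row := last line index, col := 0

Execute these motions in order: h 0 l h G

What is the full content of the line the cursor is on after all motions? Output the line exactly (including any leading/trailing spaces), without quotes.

Answer: gold  zero fish  sky

Derivation:
After 1 (h): row=0 col=0 char='z'
After 2 (0): row=0 col=0 char='z'
After 3 (l): row=0 col=1 char='e'
After 4 (h): row=0 col=0 char='z'
After 5 (G): row=2 col=0 char='g'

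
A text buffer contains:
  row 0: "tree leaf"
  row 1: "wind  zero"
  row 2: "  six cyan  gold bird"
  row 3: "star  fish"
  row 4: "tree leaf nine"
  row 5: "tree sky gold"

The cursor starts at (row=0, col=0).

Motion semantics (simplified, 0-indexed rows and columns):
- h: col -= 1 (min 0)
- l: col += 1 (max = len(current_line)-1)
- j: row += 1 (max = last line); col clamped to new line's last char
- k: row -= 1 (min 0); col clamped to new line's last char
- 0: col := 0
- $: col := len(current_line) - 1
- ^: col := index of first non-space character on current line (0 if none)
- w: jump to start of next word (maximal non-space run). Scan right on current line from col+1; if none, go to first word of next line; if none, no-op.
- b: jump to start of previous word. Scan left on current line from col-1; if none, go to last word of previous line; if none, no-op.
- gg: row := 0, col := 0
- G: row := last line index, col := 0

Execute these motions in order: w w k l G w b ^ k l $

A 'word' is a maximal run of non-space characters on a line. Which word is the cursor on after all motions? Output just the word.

Answer: nine

Derivation:
After 1 (w): row=0 col=5 char='l'
After 2 (w): row=1 col=0 char='w'
After 3 (k): row=0 col=0 char='t'
After 4 (l): row=0 col=1 char='r'
After 5 (G): row=5 col=0 char='t'
After 6 (w): row=5 col=5 char='s'
After 7 (b): row=5 col=0 char='t'
After 8 (^): row=5 col=0 char='t'
After 9 (k): row=4 col=0 char='t'
After 10 (l): row=4 col=1 char='r'
After 11 ($): row=4 col=13 char='e'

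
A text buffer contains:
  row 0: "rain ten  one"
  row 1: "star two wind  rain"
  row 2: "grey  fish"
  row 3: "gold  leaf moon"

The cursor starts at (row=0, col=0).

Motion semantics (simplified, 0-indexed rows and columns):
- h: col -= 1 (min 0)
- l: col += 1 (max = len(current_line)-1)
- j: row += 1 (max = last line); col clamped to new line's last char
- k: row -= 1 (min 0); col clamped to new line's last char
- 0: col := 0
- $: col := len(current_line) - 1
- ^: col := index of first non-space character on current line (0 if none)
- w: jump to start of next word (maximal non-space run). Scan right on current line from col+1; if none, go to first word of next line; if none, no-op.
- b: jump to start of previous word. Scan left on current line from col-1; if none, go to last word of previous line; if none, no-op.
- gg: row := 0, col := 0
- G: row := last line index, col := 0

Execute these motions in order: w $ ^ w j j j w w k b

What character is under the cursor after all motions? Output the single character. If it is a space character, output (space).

Answer: f

Derivation:
After 1 (w): row=0 col=5 char='t'
After 2 ($): row=0 col=12 char='e'
After 3 (^): row=0 col=0 char='r'
After 4 (w): row=0 col=5 char='t'
After 5 (j): row=1 col=5 char='t'
After 6 (j): row=2 col=5 char='_'
After 7 (j): row=3 col=5 char='_'
After 8 (w): row=3 col=6 char='l'
After 9 (w): row=3 col=11 char='m'
After 10 (k): row=2 col=9 char='h'
After 11 (b): row=2 col=6 char='f'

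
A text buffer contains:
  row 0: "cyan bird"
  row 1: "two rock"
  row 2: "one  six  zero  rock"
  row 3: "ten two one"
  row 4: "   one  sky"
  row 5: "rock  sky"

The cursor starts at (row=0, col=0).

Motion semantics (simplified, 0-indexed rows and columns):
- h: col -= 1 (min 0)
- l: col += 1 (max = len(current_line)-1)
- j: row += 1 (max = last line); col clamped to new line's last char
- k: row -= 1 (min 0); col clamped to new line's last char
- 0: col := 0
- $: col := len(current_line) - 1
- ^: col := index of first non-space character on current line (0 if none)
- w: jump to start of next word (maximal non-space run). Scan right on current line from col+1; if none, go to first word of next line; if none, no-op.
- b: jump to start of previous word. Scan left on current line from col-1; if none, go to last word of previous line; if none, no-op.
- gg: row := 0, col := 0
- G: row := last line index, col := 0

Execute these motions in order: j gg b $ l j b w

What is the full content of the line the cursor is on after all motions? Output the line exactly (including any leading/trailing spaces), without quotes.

Answer: one  six  zero  rock

Derivation:
After 1 (j): row=1 col=0 char='t'
After 2 (gg): row=0 col=0 char='c'
After 3 (b): row=0 col=0 char='c'
After 4 ($): row=0 col=8 char='d'
After 5 (l): row=0 col=8 char='d'
After 6 (j): row=1 col=7 char='k'
After 7 (b): row=1 col=4 char='r'
After 8 (w): row=2 col=0 char='o'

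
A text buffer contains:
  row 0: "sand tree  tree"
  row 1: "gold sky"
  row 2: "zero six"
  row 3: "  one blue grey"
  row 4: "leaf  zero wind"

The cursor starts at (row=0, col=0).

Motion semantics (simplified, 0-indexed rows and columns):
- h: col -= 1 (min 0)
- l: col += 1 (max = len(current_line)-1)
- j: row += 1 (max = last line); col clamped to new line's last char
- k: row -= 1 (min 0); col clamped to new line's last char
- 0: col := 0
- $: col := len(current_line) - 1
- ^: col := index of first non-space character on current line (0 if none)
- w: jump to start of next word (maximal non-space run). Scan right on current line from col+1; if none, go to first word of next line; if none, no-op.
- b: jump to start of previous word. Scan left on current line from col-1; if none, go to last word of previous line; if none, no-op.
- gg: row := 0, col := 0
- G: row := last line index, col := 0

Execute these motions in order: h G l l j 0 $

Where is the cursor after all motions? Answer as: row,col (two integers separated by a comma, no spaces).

Answer: 4,14

Derivation:
After 1 (h): row=0 col=0 char='s'
After 2 (G): row=4 col=0 char='l'
After 3 (l): row=4 col=1 char='e'
After 4 (l): row=4 col=2 char='a'
After 5 (j): row=4 col=2 char='a'
After 6 (0): row=4 col=0 char='l'
After 7 ($): row=4 col=14 char='d'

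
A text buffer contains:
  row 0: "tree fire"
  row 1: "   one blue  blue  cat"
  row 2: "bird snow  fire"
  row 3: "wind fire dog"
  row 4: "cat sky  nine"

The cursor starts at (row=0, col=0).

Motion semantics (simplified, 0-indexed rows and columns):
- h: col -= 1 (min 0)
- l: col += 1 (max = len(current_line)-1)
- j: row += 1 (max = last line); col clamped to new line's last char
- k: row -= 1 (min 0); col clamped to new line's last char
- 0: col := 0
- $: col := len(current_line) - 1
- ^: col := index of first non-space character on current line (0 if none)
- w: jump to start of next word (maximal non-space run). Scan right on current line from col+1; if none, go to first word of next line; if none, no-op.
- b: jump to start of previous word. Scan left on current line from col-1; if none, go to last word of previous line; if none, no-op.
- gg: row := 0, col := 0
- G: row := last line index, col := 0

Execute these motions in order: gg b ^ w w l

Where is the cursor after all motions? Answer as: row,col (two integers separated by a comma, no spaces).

Answer: 1,4

Derivation:
After 1 (gg): row=0 col=0 char='t'
After 2 (b): row=0 col=0 char='t'
After 3 (^): row=0 col=0 char='t'
After 4 (w): row=0 col=5 char='f'
After 5 (w): row=1 col=3 char='o'
After 6 (l): row=1 col=4 char='n'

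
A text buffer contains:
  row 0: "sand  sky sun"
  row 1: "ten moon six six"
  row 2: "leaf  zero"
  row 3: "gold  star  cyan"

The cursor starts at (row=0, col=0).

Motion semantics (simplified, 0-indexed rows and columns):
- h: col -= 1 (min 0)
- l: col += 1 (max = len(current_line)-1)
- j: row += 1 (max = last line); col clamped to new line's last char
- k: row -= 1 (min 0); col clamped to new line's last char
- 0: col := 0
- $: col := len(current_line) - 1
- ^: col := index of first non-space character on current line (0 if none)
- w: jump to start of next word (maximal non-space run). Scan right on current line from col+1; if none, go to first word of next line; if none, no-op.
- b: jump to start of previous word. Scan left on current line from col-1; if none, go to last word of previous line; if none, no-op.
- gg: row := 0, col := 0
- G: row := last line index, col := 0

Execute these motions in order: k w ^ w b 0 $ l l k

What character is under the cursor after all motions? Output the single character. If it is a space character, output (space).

Answer: n

Derivation:
After 1 (k): row=0 col=0 char='s'
After 2 (w): row=0 col=6 char='s'
After 3 (^): row=0 col=0 char='s'
After 4 (w): row=0 col=6 char='s'
After 5 (b): row=0 col=0 char='s'
After 6 (0): row=0 col=0 char='s'
After 7 ($): row=0 col=12 char='n'
After 8 (l): row=0 col=12 char='n'
After 9 (l): row=0 col=12 char='n'
After 10 (k): row=0 col=12 char='n'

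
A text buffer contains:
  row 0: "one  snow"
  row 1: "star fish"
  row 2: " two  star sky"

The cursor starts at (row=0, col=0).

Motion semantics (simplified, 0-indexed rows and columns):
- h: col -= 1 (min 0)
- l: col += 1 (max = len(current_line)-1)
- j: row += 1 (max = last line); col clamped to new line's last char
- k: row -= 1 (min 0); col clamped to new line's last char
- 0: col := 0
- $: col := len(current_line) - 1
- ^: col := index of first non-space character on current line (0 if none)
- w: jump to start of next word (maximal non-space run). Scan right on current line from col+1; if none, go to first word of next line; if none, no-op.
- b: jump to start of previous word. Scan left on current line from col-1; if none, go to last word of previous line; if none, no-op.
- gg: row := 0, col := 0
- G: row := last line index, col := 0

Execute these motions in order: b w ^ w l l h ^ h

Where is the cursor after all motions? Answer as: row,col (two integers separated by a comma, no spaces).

After 1 (b): row=0 col=0 char='o'
After 2 (w): row=0 col=5 char='s'
After 3 (^): row=0 col=0 char='o'
After 4 (w): row=0 col=5 char='s'
After 5 (l): row=0 col=6 char='n'
After 6 (l): row=0 col=7 char='o'
After 7 (h): row=0 col=6 char='n'
After 8 (^): row=0 col=0 char='o'
After 9 (h): row=0 col=0 char='o'

Answer: 0,0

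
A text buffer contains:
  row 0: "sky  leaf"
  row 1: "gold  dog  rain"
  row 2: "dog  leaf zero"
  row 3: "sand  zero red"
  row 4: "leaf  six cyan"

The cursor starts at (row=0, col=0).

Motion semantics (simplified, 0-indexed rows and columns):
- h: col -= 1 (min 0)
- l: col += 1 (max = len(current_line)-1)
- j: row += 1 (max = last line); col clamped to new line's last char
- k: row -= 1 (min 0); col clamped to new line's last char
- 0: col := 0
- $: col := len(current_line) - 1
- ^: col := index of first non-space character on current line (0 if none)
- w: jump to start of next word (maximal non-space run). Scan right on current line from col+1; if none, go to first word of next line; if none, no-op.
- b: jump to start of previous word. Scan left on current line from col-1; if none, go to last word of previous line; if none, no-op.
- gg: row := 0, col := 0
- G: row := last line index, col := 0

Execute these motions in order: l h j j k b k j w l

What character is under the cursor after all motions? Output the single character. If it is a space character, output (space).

Answer: o

Derivation:
After 1 (l): row=0 col=1 char='k'
After 2 (h): row=0 col=0 char='s'
After 3 (j): row=1 col=0 char='g'
After 4 (j): row=2 col=0 char='d'
After 5 (k): row=1 col=0 char='g'
After 6 (b): row=0 col=5 char='l'
After 7 (k): row=0 col=5 char='l'
After 8 (j): row=1 col=5 char='_'
After 9 (w): row=1 col=6 char='d'
After 10 (l): row=1 col=7 char='o'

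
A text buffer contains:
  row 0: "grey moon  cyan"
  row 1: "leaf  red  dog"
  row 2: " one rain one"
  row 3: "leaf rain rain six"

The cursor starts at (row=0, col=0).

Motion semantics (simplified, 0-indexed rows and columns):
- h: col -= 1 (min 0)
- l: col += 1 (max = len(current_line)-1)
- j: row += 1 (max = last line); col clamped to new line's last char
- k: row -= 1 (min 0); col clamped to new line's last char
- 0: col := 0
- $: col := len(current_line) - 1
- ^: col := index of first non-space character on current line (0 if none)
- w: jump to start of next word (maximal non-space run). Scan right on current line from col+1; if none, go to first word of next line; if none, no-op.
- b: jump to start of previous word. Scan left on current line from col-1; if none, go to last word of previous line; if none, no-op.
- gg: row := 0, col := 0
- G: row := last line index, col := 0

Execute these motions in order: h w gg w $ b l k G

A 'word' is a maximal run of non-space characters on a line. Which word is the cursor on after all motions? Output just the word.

Answer: leaf

Derivation:
After 1 (h): row=0 col=0 char='g'
After 2 (w): row=0 col=5 char='m'
After 3 (gg): row=0 col=0 char='g'
After 4 (w): row=0 col=5 char='m'
After 5 ($): row=0 col=14 char='n'
After 6 (b): row=0 col=11 char='c'
After 7 (l): row=0 col=12 char='y'
After 8 (k): row=0 col=12 char='y'
After 9 (G): row=3 col=0 char='l'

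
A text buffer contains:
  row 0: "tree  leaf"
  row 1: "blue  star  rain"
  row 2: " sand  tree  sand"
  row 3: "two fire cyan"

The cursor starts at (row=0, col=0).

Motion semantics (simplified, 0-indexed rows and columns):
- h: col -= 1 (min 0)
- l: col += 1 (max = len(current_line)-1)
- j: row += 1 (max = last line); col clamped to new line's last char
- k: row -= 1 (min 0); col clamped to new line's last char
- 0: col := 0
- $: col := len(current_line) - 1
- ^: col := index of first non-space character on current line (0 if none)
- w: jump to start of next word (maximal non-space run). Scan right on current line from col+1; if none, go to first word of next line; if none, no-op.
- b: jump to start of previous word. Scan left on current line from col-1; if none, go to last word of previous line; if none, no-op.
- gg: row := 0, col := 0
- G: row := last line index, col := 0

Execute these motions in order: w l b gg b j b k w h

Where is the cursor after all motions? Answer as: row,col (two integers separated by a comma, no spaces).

After 1 (w): row=0 col=6 char='l'
After 2 (l): row=0 col=7 char='e'
After 3 (b): row=0 col=6 char='l'
After 4 (gg): row=0 col=0 char='t'
After 5 (b): row=0 col=0 char='t'
After 6 (j): row=1 col=0 char='b'
After 7 (b): row=0 col=6 char='l'
After 8 (k): row=0 col=6 char='l'
After 9 (w): row=1 col=0 char='b'
After 10 (h): row=1 col=0 char='b'

Answer: 1,0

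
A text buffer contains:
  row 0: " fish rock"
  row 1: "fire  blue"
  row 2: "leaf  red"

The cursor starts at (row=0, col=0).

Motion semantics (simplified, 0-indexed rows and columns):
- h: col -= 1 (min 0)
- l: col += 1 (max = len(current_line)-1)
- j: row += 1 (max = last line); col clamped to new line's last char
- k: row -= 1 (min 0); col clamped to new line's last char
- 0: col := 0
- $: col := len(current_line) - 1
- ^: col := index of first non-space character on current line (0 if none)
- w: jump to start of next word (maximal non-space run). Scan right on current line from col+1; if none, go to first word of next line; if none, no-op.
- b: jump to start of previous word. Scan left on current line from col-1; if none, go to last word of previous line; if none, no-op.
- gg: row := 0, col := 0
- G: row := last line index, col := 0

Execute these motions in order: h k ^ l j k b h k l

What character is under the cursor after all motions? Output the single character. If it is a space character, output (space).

After 1 (h): row=0 col=0 char='_'
After 2 (k): row=0 col=0 char='_'
After 3 (^): row=0 col=1 char='f'
After 4 (l): row=0 col=2 char='i'
After 5 (j): row=1 col=2 char='r'
After 6 (k): row=0 col=2 char='i'
After 7 (b): row=0 col=1 char='f'
After 8 (h): row=0 col=0 char='_'
After 9 (k): row=0 col=0 char='_'
After 10 (l): row=0 col=1 char='f'

Answer: f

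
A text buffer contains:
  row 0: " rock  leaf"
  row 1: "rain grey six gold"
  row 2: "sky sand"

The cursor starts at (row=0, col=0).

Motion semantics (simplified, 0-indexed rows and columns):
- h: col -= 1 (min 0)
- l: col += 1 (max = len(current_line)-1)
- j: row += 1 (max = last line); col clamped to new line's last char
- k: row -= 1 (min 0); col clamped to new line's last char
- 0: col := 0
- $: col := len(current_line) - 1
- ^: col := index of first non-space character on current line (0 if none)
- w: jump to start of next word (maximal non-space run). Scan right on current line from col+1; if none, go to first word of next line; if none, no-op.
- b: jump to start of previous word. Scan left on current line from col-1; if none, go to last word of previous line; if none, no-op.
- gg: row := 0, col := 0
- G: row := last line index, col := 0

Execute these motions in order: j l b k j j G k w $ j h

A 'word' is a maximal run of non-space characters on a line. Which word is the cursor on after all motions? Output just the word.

Answer: sand

Derivation:
After 1 (j): row=1 col=0 char='r'
After 2 (l): row=1 col=1 char='a'
After 3 (b): row=1 col=0 char='r'
After 4 (k): row=0 col=0 char='_'
After 5 (j): row=1 col=0 char='r'
After 6 (j): row=2 col=0 char='s'
After 7 (G): row=2 col=0 char='s'
After 8 (k): row=1 col=0 char='r'
After 9 (w): row=1 col=5 char='g'
After 10 ($): row=1 col=17 char='d'
After 11 (j): row=2 col=7 char='d'
After 12 (h): row=2 col=6 char='n'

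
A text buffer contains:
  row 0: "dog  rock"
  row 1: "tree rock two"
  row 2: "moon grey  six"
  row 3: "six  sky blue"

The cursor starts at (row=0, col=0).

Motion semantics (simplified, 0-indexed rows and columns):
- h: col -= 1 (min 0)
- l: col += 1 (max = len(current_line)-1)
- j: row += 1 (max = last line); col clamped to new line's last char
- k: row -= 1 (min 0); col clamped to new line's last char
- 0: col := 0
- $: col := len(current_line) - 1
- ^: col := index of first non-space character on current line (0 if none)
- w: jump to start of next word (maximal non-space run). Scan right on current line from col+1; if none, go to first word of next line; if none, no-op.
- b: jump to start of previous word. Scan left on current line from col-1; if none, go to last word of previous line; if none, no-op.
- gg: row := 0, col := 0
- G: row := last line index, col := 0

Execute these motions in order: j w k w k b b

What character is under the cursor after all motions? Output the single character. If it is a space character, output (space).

Answer: d

Derivation:
After 1 (j): row=1 col=0 char='t'
After 2 (w): row=1 col=5 char='r'
After 3 (k): row=0 col=5 char='r'
After 4 (w): row=1 col=0 char='t'
After 5 (k): row=0 col=0 char='d'
After 6 (b): row=0 col=0 char='d'
After 7 (b): row=0 col=0 char='d'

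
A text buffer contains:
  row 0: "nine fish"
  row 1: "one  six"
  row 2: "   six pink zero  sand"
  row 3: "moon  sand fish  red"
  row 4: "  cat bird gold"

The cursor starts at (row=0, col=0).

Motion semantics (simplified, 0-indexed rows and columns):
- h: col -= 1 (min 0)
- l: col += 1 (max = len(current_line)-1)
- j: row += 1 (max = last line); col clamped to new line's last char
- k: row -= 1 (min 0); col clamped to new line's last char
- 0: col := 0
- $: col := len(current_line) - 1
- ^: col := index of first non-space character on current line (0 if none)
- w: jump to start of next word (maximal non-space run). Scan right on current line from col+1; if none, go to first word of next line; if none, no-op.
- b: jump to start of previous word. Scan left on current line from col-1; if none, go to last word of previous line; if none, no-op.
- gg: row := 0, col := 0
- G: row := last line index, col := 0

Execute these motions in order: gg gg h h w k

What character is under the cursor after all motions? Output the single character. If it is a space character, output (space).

Answer: f

Derivation:
After 1 (gg): row=0 col=0 char='n'
After 2 (gg): row=0 col=0 char='n'
After 3 (h): row=0 col=0 char='n'
After 4 (h): row=0 col=0 char='n'
After 5 (w): row=0 col=5 char='f'
After 6 (k): row=0 col=5 char='f'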